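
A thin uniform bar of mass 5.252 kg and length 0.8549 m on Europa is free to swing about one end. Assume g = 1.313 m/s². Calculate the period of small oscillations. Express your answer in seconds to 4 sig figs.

4.140 s

For a physical pendulum T = 2π√(I/(mgd)), with d = 0.42745 m from pivot to centre of mass.
I_cm = mL²/12 = 5.252 × 0.8549²/12 = 0.31987 kg·m²; I = I_cm + md² = 0.31987 + 5.252 × 0.42745² = 1.2795 kg·m².
T = 2π√(1.2795/(5.252 × 1.313 × 0.42745)) = 4.140 s.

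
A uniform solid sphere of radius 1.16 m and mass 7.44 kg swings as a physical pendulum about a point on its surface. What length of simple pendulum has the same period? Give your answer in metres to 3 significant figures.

1.62 m

The equivalent simple-pendulum length is L_eq = I/(md), where I is about the pivot and d = 1.160 m.
I_cm = (2/5)mR² = 4.005 kg·m², so I = I_cm + md² = 4.005 + 10.01 = 14.02 kg·m².
L_eq = 14.02/(7.44 × 1.160) = 1.62 m.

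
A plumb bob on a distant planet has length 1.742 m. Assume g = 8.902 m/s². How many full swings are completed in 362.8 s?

130

T = 2π√(L/g) = 2π√(1.742/8.902) = 2.7795 s.
Number of complete oscillations = ⌊362.8/2.7795⌋ = ⌊130.53⌋ = 130.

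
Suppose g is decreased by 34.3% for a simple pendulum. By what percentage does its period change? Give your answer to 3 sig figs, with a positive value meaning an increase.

T ∝ 1/√g, so T'/T = 1/√(0.6570) = 1.234.
Percentage change in T = (1.234 − 1) × 100% = 23.4%.

23.4%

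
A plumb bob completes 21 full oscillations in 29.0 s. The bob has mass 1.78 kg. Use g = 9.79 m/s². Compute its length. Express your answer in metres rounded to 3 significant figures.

T = 29.0/21 = 1.381 s.
From T = 2π√(L/g), L = gT²/(4π²) = 9.79 × 1.381²/(4π²) = 0.473 m.

0.473 m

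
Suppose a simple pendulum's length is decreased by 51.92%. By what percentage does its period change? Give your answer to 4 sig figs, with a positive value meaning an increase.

-30.66%

T ∝ √L, so T'/T = √(0.48080) = 0.69340.
Percentage change in T = (0.69340 − 1) × 100% = -30.66%.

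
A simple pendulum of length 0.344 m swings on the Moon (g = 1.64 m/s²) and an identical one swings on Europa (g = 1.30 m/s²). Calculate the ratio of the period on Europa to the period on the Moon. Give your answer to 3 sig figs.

T ∝ 1/√g, so T₂/T₁ = √(g₁/g₂) = √(1.64/1.30) = 1.12.

1.12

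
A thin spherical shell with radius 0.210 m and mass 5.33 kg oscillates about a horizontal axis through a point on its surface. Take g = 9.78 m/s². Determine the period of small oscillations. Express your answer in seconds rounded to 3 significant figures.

1.19 s

I_cm = (2/3)mr² = 0.1567 kg·m². The pivot is at distance d = 0.210 m from the centre of mass.
By the parallel-axis theorem, I = I_cm + md² = 0.1567 + 0.2351 = 0.3918 kg·m².
T = 2π√(I/(mgd)) = 2π√(0.3918/(5.33 × 9.78 × 0.210)) = 1.19 s.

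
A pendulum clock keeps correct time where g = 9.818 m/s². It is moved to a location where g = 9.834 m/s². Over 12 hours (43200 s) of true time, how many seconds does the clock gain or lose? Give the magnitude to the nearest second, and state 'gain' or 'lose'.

The clock's period scales as T ∝ 1/√g, so T'/T = √(9.818/9.834) = 0.999186.
In 43200 s of true time the clock registers 43200/0.999186 = 43235.2 s, so it gains 35 s.

gain 35 s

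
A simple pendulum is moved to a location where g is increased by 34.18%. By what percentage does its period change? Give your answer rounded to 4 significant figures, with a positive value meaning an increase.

T ∝ 1/√g, so T'/T = 1/√(1.3418) = 0.86329.
Percentage change in T = (0.86329 − 1) × 100% = -13.67%.

-13.67%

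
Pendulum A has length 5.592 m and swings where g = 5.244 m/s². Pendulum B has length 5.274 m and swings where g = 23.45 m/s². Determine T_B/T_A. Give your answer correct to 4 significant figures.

T = 2π√(L/g), so T_B/T_A = √((L_B/g_B)/(L_A/g_A)) = √((5.274/23.45)/(5.592/5.244)) = 0.4592.

0.4592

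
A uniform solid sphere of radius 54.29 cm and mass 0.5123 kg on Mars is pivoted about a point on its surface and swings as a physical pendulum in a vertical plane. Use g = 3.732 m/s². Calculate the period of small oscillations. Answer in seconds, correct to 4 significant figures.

I_cm = (2/5)mr² = 0.060398 kg·m². The pivot is at distance d = 0.5429 m from the centre of mass.
By the parallel-axis theorem, I = I_cm + md² = 0.060398 + 0.15100 = 0.21139 kg·m².
T = 2π√(I/(mgd)) = 2π√(0.21139/(0.5123 × 3.732 × 0.5429)) = 2.836 s.

2.836 s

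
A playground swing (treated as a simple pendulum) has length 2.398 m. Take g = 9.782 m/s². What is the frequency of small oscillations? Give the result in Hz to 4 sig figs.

T = 2π√(L/g) = 2π√(2.398/9.782) = 3.1109 s, so f = 1/T = 0.3214 Hz.

0.3214 Hz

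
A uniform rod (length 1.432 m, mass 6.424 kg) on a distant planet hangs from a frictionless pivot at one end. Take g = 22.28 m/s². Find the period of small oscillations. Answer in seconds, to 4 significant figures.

1.301 s

For a physical pendulum T = 2π√(I/(mgd)), with d = 0.71600 m from pivot to centre of mass.
I_cm = mL²/12 = 6.424 × 1.432²/12 = 1.0978 kg·m²; I = I_cm + md² = 1.0978 + 6.424 × 0.71600² = 4.3911 kg·m².
T = 2π√(4.3911/(6.424 × 22.28 × 0.71600)) = 1.301 s.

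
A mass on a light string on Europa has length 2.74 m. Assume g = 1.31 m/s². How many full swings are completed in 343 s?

T = 2π√(L/g) = 2π√(2.74/1.31) = 9.087 s.
Number of complete oscillations = ⌊343/9.087⌋ = ⌊37.75⌋ = 37.

37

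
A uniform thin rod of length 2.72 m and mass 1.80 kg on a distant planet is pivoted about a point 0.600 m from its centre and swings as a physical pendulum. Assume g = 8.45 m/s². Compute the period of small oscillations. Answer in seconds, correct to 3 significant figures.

For a physical pendulum T = 2π√(I/(mgd)), with d = 0.6000 m from pivot to centre of mass.
I_cm = mL²/12 = 1.80 × 2.72²/12 = 1.110 kg·m²; I = I_cm + md² = 1.110 + 1.80 × 0.6000² = 1.758 kg·m².
T = 2π√(1.758/(1.80 × 8.45 × 0.6000)) = 2.76 s.

2.76 s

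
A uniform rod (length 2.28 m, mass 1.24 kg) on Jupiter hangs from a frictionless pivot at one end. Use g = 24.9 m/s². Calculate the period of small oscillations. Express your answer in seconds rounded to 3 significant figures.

1.55 s

For a physical pendulum T = 2π√(I/(mgd)), with d = 1.140 m from pivot to centre of mass.
I_cm = mL²/12 = 1.24 × 2.28²/12 = 0.5372 kg·m²; I = I_cm + md² = 0.5372 + 1.24 × 1.140² = 2.149 kg·m².
T = 2π√(2.149/(1.24 × 24.9 × 1.140)) = 1.55 s.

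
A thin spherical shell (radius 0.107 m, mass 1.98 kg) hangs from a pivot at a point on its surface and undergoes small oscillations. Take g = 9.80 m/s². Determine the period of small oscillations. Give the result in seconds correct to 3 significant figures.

I_cm = (2/3)mr² = 0.01511 kg·m². The pivot is at distance d = 0.107 m from the centre of mass.
By the parallel-axis theorem, I = I_cm + md² = 0.01511 + 0.02267 = 0.03778 kg·m².
T = 2π√(I/(mgd)) = 2π√(0.03778/(1.98 × 9.80 × 0.107)) = 0.848 s.

0.848 s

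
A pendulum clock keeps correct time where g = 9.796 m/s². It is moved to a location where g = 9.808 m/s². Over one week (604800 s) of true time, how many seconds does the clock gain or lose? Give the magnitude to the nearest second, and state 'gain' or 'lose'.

gain 370 s

The clock's period scales as T ∝ 1/√g, so T'/T = √(9.796/9.808) = 0.999388.
In 604800 s of true time the clock registers 604800/0.999388 = 605170.3 s, so it gains 370 s.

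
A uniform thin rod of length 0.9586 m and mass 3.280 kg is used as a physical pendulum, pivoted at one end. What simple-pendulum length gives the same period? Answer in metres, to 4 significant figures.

0.6391 m

The equivalent simple-pendulum length is L_eq = I/(md), where I is about the pivot and d = 0.47930 m.
I_cm = (1/12)mL² = 0.25117 kg·m², so I = I_cm + md² = 0.25117 + 0.75351 = 1.0047 kg·m².
L_eq = 1.0047/(3.280 × 0.47930) = 0.6391 m.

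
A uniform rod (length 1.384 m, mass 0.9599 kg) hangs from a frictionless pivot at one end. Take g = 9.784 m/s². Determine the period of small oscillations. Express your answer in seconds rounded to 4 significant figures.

1.929 s

For a physical pendulum T = 2π√(I/(mgd)), with d = 0.69200 m from pivot to centre of mass.
I_cm = mL²/12 = 0.9599 × 1.384²/12 = 0.15322 kg·m²; I = I_cm + md² = 0.15322 + 0.9599 × 0.69200² = 0.61288 kg·m².
T = 2π√(0.61288/(0.9599 × 9.784 × 0.69200)) = 1.929 s.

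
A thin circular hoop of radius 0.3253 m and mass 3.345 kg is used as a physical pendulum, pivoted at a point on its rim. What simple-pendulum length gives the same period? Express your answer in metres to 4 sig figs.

The equivalent simple-pendulum length is L_eq = I/(md), where I is about the pivot and d = 0.32530 m.
I_cm = mR² = 0.35397 kg·m², so I = I_cm + md² = 0.35397 + 0.35397 = 0.70794 kg·m².
L_eq = 0.70794/(3.345 × 0.32530) = 0.6506 m.

0.6506 m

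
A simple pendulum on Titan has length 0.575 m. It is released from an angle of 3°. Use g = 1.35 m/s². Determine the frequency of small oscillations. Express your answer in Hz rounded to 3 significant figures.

T = 2π√(L/g) = 2π√(0.575/1.35) = 4.101 s, so f = 1/T = 0.244 Hz.

0.244 Hz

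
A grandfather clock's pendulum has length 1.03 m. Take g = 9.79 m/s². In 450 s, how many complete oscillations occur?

T = 2π√(L/g) = 2π√(1.03/9.79) = 2.038 s.
Number of complete oscillations = ⌊450/2.038⌋ = ⌊220.8⌋ = 220.

220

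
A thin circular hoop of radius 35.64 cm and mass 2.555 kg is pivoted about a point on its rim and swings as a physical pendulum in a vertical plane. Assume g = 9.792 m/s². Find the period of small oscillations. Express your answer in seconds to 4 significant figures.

I_cm = mr² = 0.32454 kg·m². The pivot is at distance d = 0.3564 m from the centre of mass.
By the parallel-axis theorem, I = I_cm + md² = 0.32454 + 0.32454 = 0.64908 kg·m².
T = 2π√(I/(mgd)) = 2π√(0.64908/(2.555 × 9.792 × 0.3564)) = 1.695 s.

1.695 s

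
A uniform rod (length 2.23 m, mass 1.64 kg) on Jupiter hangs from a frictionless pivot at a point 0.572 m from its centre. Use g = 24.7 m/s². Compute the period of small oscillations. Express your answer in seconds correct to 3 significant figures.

1.44 s

For a physical pendulum T = 2π√(I/(mgd)), with d = 0.5720 m from pivot to centre of mass.
I_cm = mL²/12 = 1.64 × 2.23²/12 = 0.6796 kg·m²; I = I_cm + md² = 0.6796 + 1.64 × 0.5720² = 1.216 kg·m².
T = 2π√(1.216/(1.64 × 24.7 × 0.5720)) = 1.44 s.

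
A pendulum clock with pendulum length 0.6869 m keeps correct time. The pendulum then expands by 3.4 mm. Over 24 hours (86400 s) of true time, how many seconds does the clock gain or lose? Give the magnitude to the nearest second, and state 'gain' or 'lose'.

lose 213 s

T ∝ √L, so T'/T = √(0.69030/0.6869) = 1.00247.
In 86400 s of true time the clock registers 86400/1.00247 = 86187.0 s, so it loses 213 s.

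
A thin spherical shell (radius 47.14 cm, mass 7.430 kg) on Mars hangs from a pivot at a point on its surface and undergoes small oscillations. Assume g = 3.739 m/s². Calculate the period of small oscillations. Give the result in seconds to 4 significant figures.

I_cm = (2/3)mr² = 1.1007 kg·m². The pivot is at distance d = 0.4714 m from the centre of mass.
By the parallel-axis theorem, I = I_cm + md² = 1.1007 + 1.6511 = 2.7518 kg·m².
T = 2π√(I/(mgd)) = 2π√(2.7518/(7.430 × 3.739 × 0.4714)) = 2.880 s.

2.880 s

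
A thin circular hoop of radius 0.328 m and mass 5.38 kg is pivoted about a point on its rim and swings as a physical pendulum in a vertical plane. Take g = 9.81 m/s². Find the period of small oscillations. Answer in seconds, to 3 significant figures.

1.62 s

I_cm = mr² = 0.5788 kg·m². The pivot is at distance d = 0.328 m from the centre of mass.
By the parallel-axis theorem, I = I_cm + md² = 0.5788 + 0.5788 = 1.158 kg·m².
T = 2π√(I/(mgd)) = 2π√(1.158/(5.38 × 9.81 × 0.328)) = 1.62 s.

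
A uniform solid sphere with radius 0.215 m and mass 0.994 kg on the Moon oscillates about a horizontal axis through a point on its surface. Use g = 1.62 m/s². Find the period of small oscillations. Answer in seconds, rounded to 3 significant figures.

2.71 s

I_cm = (2/5)mr² = 0.01838 kg·m². The pivot is at distance d = 0.215 m from the centre of mass.
By the parallel-axis theorem, I = I_cm + md² = 0.01838 + 0.04595 = 0.06433 kg·m².
T = 2π√(I/(mgd)) = 2π√(0.06433/(0.994 × 1.62 × 0.215)) = 2.71 s.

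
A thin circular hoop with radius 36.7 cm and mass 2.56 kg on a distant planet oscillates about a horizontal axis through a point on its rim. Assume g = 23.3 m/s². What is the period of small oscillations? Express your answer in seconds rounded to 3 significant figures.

1.12 s

I_cm = mr² = 0.3448 kg·m². The pivot is at distance d = 0.367 m from the centre of mass.
By the parallel-axis theorem, I = I_cm + md² = 0.3448 + 0.3448 = 0.6896 kg·m².
T = 2π√(I/(mgd)) = 2π√(0.6896/(2.56 × 23.3 × 0.367)) = 1.12 s.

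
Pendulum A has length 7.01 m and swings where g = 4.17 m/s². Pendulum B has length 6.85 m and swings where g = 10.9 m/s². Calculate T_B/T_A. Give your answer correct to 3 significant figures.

T = 2π√(L/g), so T_B/T_A = √((L_B/g_B)/(L_A/g_A)) = √((6.85/10.9)/(7.01/4.17)) = 0.611.

0.611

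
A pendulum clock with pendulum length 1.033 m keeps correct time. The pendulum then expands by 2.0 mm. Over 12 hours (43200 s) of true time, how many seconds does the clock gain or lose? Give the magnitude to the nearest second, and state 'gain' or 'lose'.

lose 42 s

T ∝ √L, so T'/T = √(1.03500/1.033) = 1.00097.
In 43200 s of true time the clock registers 43200/1.00097 = 43158.2 s, so it loses 42 s.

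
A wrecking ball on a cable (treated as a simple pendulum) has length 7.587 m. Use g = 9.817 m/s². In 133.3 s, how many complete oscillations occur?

24

T = 2π√(L/g) = 2π√(7.587/9.817) = 5.5236 s.
Number of complete oscillations = ⌊133.3/5.5236⌋ = ⌊24.133⌋ = 24.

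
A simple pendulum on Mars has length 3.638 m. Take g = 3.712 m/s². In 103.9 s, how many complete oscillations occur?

16

T = 2π√(L/g) = 2π√(3.638/3.712) = 6.2202 s.
Number of complete oscillations = ⌊103.9/6.2202⌋ = ⌊16.704⌋ = 16.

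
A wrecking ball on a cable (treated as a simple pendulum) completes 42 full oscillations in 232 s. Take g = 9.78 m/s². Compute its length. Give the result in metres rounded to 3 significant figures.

T = 232/42 = 5.524 s.
From T = 2π√(L/g), L = gT²/(4π²) = 9.78 × 5.524²/(4π²) = 7.56 m.

7.56 m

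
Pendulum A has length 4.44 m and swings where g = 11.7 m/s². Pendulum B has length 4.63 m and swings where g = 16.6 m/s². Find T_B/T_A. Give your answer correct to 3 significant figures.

0.857

T = 2π√(L/g), so T_B/T_A = √((L_B/g_B)/(L_A/g_A)) = √((4.63/16.6)/(4.44/11.7)) = 0.857.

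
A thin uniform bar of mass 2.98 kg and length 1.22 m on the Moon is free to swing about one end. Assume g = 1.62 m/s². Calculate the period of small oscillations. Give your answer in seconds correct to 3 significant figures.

4.45 s

For a physical pendulum T = 2π√(I/(mgd)), with d = 0.6100 m from pivot to centre of mass.
I_cm = mL²/12 = 2.98 × 1.22²/12 = 0.3696 kg·m²; I = I_cm + md² = 0.3696 + 2.98 × 0.6100² = 1.478 kg·m².
T = 2π√(1.478/(2.98 × 1.62 × 0.6100)) = 4.45 s.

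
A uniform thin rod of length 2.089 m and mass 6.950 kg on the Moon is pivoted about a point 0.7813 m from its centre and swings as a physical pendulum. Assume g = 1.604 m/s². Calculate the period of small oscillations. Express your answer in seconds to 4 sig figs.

5.539 s

For a physical pendulum T = 2π√(I/(mgd)), with d = 0.78130 m from pivot to centre of mass.
I_cm = mL²/12 = 6.950 × 2.089²/12 = 2.5274 kg·m²; I = I_cm + md² = 2.5274 + 6.950 × 0.78130² = 6.7699 kg·m².
T = 2π√(6.7699/(6.950 × 1.604 × 0.78130)) = 5.539 s.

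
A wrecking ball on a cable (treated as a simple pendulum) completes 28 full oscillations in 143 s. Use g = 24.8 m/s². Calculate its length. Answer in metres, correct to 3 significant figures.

T = 143/28 = 5.107 s.
From T = 2π√(L/g), L = gT²/(4π²) = 24.8 × 5.107²/(4π²) = 16.4 m.

16.4 m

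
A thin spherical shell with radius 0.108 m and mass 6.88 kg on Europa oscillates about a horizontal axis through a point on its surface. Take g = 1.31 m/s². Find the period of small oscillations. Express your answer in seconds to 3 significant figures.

I_cm = (2/3)mr² = 0.05350 kg·m². The pivot is at distance d = 0.108 m from the centre of mass.
By the parallel-axis theorem, I = I_cm + md² = 0.05350 + 0.08025 = 0.1337 kg·m².
T = 2π√(I/(mgd)) = 2π√(0.1337/(6.88 × 1.31 × 0.108)) = 2.33 s.

2.33 s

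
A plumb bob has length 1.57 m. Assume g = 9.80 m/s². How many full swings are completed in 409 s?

162

T = 2π√(L/g) = 2π√(1.57/9.80) = 2.515 s.
Number of complete oscillations = ⌊409/2.515⌋ = ⌊162.6⌋ = 162.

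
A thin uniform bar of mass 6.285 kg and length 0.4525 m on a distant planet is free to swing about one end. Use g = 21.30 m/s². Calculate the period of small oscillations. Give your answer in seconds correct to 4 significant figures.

0.7477 s

For a physical pendulum T = 2π√(I/(mgd)), with d = 0.22625 m from pivot to centre of mass.
I_cm = mL²/12 = 6.285 × 0.4525²/12 = 0.10724 kg·m²; I = I_cm + md² = 0.10724 + 6.285 × 0.22625² = 0.42896 kg·m².
T = 2π√(0.42896/(6.285 × 21.30 × 0.22625)) = 0.7477 s.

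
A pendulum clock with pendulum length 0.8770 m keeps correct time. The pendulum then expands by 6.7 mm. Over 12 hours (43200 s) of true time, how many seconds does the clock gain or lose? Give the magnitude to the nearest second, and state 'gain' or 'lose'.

T ∝ √L, so T'/T = √(0.88370/0.8770) = 1.00381.
In 43200 s of true time the clock registers 43200/1.00381 = 43035.9 s, so it loses 164 s.

lose 164 s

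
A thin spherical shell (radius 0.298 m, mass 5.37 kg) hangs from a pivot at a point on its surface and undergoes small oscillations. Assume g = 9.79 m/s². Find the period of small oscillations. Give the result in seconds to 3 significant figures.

1.42 s

I_cm = (2/3)mr² = 0.3179 kg·m². The pivot is at distance d = 0.298 m from the centre of mass.
By the parallel-axis theorem, I = I_cm + md² = 0.3179 + 0.4769 = 0.7948 kg·m².
T = 2π√(I/(mgd)) = 2π√(0.7948/(5.37 × 9.79 × 0.298)) = 1.42 s.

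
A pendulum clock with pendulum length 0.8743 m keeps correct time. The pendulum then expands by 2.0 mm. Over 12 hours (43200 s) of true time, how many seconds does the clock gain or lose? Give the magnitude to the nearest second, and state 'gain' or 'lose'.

T ∝ √L, so T'/T = √(0.87630/0.8743) = 1.00114.
In 43200 s of true time the clock registers 43200/1.00114 = 43150.7 s, so it loses 49 s.

lose 49 s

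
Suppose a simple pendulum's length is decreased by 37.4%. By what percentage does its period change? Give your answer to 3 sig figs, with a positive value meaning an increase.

T ∝ √L, so T'/T = √(0.6260) = 0.7912.
Percentage change in T = (0.7912 − 1) × 100% = -20.9%.

-20.9%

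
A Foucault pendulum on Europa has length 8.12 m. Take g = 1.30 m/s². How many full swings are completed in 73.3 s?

T = 2π√(L/g) = 2π√(8.12/1.30) = 15.70 s.
Number of complete oscillations = ⌊73.3/15.70⌋ = ⌊4.668⌋ = 4.

4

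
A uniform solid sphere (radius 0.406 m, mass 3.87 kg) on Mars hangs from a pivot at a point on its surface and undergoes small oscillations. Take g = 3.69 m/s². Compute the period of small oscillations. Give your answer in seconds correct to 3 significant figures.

2.47 s

I_cm = (2/5)mr² = 0.2552 kg·m². The pivot is at distance d = 0.406 m from the centre of mass.
By the parallel-axis theorem, I = I_cm + md² = 0.2552 + 0.6379 = 0.8931 kg·m².
T = 2π√(I/(mgd)) = 2π√(0.8931/(3.87 × 3.69 × 0.406)) = 2.47 s.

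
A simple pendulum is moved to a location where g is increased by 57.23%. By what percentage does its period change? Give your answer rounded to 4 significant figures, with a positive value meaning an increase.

T ∝ 1/√g, so T'/T = 1/√(1.5723) = 0.79750.
Percentage change in T = (0.79750 − 1) × 100% = -20.25%.

-20.25%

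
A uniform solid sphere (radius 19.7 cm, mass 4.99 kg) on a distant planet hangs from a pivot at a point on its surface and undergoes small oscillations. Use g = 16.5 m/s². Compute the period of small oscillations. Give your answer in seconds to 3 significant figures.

I_cm = (2/5)mr² = 0.07746 kg·m². The pivot is at distance d = 0.197 m from the centre of mass.
By the parallel-axis theorem, I = I_cm + md² = 0.07746 + 0.1937 = 0.2711 kg·m².
T = 2π√(I/(mgd)) = 2π√(0.2711/(4.99 × 16.5 × 0.197)) = 0.812 s.

0.812 s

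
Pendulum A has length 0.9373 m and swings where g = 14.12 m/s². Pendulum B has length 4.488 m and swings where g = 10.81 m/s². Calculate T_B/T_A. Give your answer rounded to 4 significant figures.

T = 2π√(L/g), so T_B/T_A = √((L_B/g_B)/(L_A/g_A)) = √((4.488/10.81)/(0.9373/14.12)) = 2.501.

2.501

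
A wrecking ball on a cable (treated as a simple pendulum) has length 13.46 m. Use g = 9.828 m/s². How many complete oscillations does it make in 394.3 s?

T = 2π√(L/g) = 2π√(13.46/9.828) = 7.3531 s.
Number of complete oscillations = ⌊394.3/7.3531⌋ = ⌊53.624⌋ = 53.

53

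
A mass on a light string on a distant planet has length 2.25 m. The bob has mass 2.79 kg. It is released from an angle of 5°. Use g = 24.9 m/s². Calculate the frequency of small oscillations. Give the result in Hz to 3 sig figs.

T = 2π√(L/g) = 2π√(2.25/24.9) = 1.889 s, so f = 1/T = 0.529 Hz.

0.529 Hz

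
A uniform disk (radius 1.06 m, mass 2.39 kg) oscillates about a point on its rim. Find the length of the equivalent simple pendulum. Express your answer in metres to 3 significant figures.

The equivalent simple-pendulum length is L_eq = I/(md), where I is about the pivot and d = 1.060 m.
I_cm = ½mR² = 1.343 kg·m², so I = I_cm + md² = 1.343 + 2.685 = 4.028 kg·m².
L_eq = 4.028/(2.39 × 1.060) = 1.59 m.

1.59 m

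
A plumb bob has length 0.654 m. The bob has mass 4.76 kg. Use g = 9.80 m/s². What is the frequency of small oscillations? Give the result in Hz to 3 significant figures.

T = 2π√(L/g) = 2π√(0.654/9.80) = 1.623 s, so f = 1/T = 0.616 Hz.

0.616 Hz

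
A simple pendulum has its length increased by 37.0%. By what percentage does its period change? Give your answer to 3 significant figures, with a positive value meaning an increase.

17.0%

T ∝ √L, so T'/T = √(1.370) = 1.170.
Percentage change in T = (1.170 − 1) × 100% = 17.0%.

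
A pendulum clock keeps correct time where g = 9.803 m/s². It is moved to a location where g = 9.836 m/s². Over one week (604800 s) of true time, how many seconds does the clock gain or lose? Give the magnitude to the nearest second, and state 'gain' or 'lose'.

The clock's period scales as T ∝ 1/√g, so T'/T = √(9.803/9.836) = 0.998321.
In 604800 s of true time the clock registers 604800/0.998321 = 605817.1 s, so it gains 1017 s.

gain 1017 s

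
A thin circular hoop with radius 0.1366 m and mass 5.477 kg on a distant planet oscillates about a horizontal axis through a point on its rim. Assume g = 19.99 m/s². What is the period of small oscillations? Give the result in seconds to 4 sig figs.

0.7345 s

I_cm = mr² = 0.10220 kg·m². The pivot is at distance d = 0.1366 m from the centre of mass.
By the parallel-axis theorem, I = I_cm + md² = 0.10220 + 0.10220 = 0.20440 kg·m².
T = 2π√(I/(mgd)) = 2π√(0.20440/(5.477 × 19.99 × 0.1366)) = 0.7345 s.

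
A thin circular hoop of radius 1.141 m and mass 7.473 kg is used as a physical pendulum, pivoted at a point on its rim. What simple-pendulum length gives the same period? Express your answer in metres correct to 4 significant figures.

2.282 m

The equivalent simple-pendulum length is L_eq = I/(md), where I is about the pivot and d = 1.1410 m.
I_cm = mR² = 9.7290 kg·m², so I = I_cm + md² = 9.7290 + 9.7290 = 19.458 kg·m².
L_eq = 19.458/(7.473 × 1.1410) = 2.282 m.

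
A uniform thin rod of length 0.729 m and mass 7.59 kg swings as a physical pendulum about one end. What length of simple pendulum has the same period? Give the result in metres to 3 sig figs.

The equivalent simple-pendulum length is L_eq = I/(md), where I is about the pivot and d = 0.3645 m.
I_cm = (1/12)mL² = 0.3361 kg·m², so I = I_cm + md² = 0.3361 + 1.008 = 1.345 kg·m².
L_eq = 1.345/(7.59 × 0.3645) = 0.486 m.

0.486 m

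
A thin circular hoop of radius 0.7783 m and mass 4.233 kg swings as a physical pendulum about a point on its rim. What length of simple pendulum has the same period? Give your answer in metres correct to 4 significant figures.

1.557 m

The equivalent simple-pendulum length is L_eq = I/(md), where I is about the pivot and d = 0.77830 m.
I_cm = mR² = 2.5641 kg·m², so I = I_cm + md² = 2.5641 + 2.5641 = 5.1283 kg·m².
L_eq = 5.1283/(4.233 × 0.77830) = 1.557 m.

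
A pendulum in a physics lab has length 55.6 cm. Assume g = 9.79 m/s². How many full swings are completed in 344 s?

T = 2π√(L/g) = 2π√(0.556/9.79) = 1.497 s.
Number of complete oscillations = ⌊344/1.497⌋ = ⌊229.7⌋ = 229.

229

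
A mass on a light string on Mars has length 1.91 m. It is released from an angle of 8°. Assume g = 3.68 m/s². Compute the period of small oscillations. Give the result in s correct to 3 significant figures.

4.53 s

T = 2π√(L/g) = 2π√(1.91/3.68) = 2π × 0.7204 = 4.53 s.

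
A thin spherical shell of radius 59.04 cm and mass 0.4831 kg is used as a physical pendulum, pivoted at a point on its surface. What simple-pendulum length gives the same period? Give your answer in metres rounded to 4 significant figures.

The equivalent simple-pendulum length is L_eq = I/(md), where I is about the pivot and d = 0.59040 m.
I_cm = (2/3)mR² = 0.11226 kg·m², so I = I_cm + md² = 0.11226 + 0.16840 = 0.28066 kg·m².
L_eq = 0.28066/(0.4831 × 0.59040) = 0.9840 m.

0.9840 m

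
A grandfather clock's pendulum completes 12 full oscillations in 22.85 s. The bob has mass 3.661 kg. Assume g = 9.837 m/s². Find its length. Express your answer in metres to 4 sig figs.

T = 22.85/12 = 1.9042 s.
From T = 2π√(L/g), L = gT²/(4π²) = 9.837 × 1.9042²/(4π²) = 0.9035 m.

0.9035 m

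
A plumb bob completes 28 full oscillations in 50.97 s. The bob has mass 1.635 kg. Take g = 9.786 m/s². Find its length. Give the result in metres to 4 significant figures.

0.8214 m

T = 50.97/28 = 1.8204 s.
From T = 2π√(L/g), L = gT²/(4π²) = 9.786 × 1.8204²/(4π²) = 0.8214 m.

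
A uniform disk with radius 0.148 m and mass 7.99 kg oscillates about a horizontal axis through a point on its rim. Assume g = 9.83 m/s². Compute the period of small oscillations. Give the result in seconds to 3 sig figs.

I_cm = ½mr² = 0.08751 kg·m². The pivot is at distance d = 0.148 m from the centre of mass.
By the parallel-axis theorem, I = I_cm + md² = 0.08751 + 0.1750 = 0.2625 kg·m².
T = 2π√(I/(mgd)) = 2π√(0.2625/(7.99 × 9.83 × 0.148)) = 0.944 s.

0.944 s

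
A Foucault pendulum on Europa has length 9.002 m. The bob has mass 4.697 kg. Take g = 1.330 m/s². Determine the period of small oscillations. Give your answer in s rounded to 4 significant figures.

16.35 s

T = 2π√(L/g) = 2π√(9.002/1.330) = 2π × 2.6016 = 16.35 s.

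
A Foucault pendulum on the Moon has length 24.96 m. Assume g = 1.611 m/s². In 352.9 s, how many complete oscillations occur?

T = 2π√(L/g) = 2π√(24.96/1.611) = 24.732 s.
Number of complete oscillations = ⌊352.9/24.732⌋ = ⌊14.269⌋ = 14.

14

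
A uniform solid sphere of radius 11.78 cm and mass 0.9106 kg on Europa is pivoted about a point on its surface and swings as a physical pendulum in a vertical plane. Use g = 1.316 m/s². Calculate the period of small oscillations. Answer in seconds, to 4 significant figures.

I_cm = (2/5)mr² = 0.0050545 kg·m². The pivot is at distance d = 0.1178 m from the centre of mass.
By the parallel-axis theorem, I = I_cm + md² = 0.0050545 + 0.012636 = 0.017691 kg·m².
T = 2π√(I/(mgd)) = 2π√(0.017691/(0.9106 × 1.316 × 0.1178)) = 2.224 s.

2.224 s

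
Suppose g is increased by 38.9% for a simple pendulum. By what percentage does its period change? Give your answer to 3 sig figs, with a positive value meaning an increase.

T ∝ 1/√g, so T'/T = 1/√(1.389) = 0.8485.
Percentage change in T = (0.8485 − 1) × 100% = -15.2%.

-15.2%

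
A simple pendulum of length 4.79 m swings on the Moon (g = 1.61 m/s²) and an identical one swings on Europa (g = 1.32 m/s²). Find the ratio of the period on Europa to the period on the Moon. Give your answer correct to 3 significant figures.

T ∝ 1/√g, so T₂/T₁ = √(g₁/g₂) = √(1.61/1.32) = 1.10.

1.10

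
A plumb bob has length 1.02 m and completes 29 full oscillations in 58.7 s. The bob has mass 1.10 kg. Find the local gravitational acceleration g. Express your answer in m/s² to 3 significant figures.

9.83 m/s²

T = 58.7/29 = 2.024 s.
From T = 2π√(L/g), g = 4π²L/T² = 4π² × 1.02/2.024² = 9.83 m/s².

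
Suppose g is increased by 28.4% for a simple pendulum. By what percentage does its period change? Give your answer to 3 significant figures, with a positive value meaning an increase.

-11.7%

T ∝ 1/√g, so T'/T = 1/√(1.284) = 0.8825.
Percentage change in T = (0.8825 − 1) × 100% = -11.7%.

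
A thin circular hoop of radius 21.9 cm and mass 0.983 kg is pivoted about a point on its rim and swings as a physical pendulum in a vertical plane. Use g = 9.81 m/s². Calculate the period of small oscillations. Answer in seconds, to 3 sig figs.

I_cm = mr² = 0.04715 kg·m². The pivot is at distance d = 0.219 m from the centre of mass.
By the parallel-axis theorem, I = I_cm + md² = 0.04715 + 0.04715 = 0.09429 kg·m².
T = 2π√(I/(mgd)) = 2π√(0.09429/(0.983 × 9.81 × 0.219)) = 1.33 s.

1.33 s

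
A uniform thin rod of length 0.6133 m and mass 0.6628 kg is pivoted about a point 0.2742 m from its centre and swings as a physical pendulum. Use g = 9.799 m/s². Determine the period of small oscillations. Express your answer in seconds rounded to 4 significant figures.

For a physical pendulum T = 2π√(I/(mgd)), with d = 0.27420 m from pivot to centre of mass.
I_cm = mL²/12 = 0.6628 × 0.6133²/12 = 0.020775 kg·m²; I = I_cm + md² = 0.020775 + 0.6628 × 0.27420² = 0.070608 kg·m².
T = 2π√(0.070608/(0.6628 × 9.799 × 0.27420)) = 1.251 s.

1.251 s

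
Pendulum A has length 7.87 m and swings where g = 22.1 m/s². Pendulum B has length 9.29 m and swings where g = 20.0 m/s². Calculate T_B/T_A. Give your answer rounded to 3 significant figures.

1.14

T = 2π√(L/g), so T_B/T_A = √((L_B/g_B)/(L_A/g_A)) = √((9.29/20.0)/(7.87/22.1)) = 1.14.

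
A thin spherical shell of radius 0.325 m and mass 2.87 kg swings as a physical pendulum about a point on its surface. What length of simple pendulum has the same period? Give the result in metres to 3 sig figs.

0.542 m

The equivalent simple-pendulum length is L_eq = I/(md), where I is about the pivot and d = 0.3250 m.
I_cm = (2/3)mR² = 0.2021 kg·m², so I = I_cm + md² = 0.2021 + 0.3031 = 0.5052 kg·m².
L_eq = 0.5052/(2.87 × 0.3250) = 0.542 m.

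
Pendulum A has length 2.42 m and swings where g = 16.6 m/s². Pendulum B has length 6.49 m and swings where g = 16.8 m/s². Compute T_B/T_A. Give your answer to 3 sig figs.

1.63

T = 2π√(L/g), so T_B/T_A = √((L_B/g_B)/(L_A/g_A)) = √((6.49/16.8)/(2.42/16.6)) = 1.63.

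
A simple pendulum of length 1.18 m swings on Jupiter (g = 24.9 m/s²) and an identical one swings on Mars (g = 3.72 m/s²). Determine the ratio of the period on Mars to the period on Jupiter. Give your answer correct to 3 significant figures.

2.59

T ∝ 1/√g, so T₂/T₁ = √(g₁/g₂) = √(24.9/3.72) = 2.59.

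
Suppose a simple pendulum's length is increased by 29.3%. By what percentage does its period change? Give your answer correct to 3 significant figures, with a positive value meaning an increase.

T ∝ √L, so T'/T = √(1.293) = 1.137.
Percentage change in T = (1.137 − 1) × 100% = 13.7%.

13.7%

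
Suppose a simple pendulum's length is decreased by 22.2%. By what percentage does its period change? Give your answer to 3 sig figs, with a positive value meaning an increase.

-11.8%

T ∝ √L, so T'/T = √(0.7780) = 0.8820.
Percentage change in T = (0.8820 − 1) × 100% = -11.8%.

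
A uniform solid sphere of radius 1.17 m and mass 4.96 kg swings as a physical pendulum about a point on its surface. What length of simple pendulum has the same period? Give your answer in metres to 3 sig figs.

1.64 m

The equivalent simple-pendulum length is L_eq = I/(md), where I is about the pivot and d = 1.170 m.
I_cm = (2/5)mR² = 2.716 kg·m², so I = I_cm + md² = 2.716 + 6.790 = 9.506 kg·m².
L_eq = 9.506/(4.96 × 1.170) = 1.64 m.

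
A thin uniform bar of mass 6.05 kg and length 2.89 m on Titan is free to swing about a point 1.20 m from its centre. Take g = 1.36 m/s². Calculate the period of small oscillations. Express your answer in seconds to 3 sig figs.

7.19 s

For a physical pendulum T = 2π√(I/(mgd)), with d = 1.200 m from pivot to centre of mass.
I_cm = mL²/12 = 6.05 × 2.89²/12 = 4.211 kg·m²; I = I_cm + md² = 4.211 + 6.05 × 1.200² = 12.92 kg·m².
T = 2π√(12.92/(6.05 × 1.36 × 1.200)) = 7.19 s.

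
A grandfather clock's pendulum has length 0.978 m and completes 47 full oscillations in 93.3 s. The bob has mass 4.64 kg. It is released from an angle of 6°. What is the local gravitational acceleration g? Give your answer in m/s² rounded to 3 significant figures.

9.80 m/s²

T = 93.3/47 = 1.985 s.
From T = 2π√(L/g), g = 4π²L/T² = 4π² × 0.978/1.985² = 9.80 m/s².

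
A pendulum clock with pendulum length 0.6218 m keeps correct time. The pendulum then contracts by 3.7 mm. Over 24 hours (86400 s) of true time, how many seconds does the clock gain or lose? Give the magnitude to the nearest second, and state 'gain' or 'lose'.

gain 258 s

T ∝ √L, so T'/T = √(0.61810/0.6218) = 0.997020.
In 86400 s of true time the clock registers 86400/0.997020 = 86658.2 s, so it gains 258 s.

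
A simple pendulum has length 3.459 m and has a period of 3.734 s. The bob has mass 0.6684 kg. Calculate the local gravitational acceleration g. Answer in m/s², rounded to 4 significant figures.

From T = 2π√(L/g), g = 4π²L/T² = 4π² × 3.459/3.7340² = 9.794 m/s².

9.794 m/s²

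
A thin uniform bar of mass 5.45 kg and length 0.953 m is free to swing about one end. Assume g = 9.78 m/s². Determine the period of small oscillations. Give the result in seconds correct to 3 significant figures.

For a physical pendulum T = 2π√(I/(mgd)), with d = 0.4765 m from pivot to centre of mass.
I_cm = mL²/12 = 5.45 × 0.953²/12 = 0.4125 kg·m²; I = I_cm + md² = 0.4125 + 5.45 × 0.4765² = 1.650 kg·m².
T = 2π√(1.650/(5.45 × 9.78 × 0.4765)) = 1.60 s.

1.60 s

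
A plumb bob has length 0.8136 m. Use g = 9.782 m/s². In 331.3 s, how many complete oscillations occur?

182

T = 2π√(L/g) = 2π√(0.8136/9.782) = 1.8121 s.
Number of complete oscillations = ⌊331.3/1.8121⌋ = ⌊182.83⌋ = 182.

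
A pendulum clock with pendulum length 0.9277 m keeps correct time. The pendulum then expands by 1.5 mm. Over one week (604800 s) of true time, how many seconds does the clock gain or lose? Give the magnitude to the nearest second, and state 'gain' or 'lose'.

T ∝ √L, so T'/T = √(0.92920/0.9277) = 1.00081.
In 604800 s of true time the clock registers 604800/1.00081 = 604311.6 s, so it loses 488 s.

lose 488 s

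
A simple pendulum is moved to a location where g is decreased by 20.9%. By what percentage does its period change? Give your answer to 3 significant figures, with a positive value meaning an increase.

12.4%

T ∝ 1/√g, so T'/T = 1/√(0.7910) = 1.124.
Percentage change in T = (1.124 − 1) × 100% = 12.4%.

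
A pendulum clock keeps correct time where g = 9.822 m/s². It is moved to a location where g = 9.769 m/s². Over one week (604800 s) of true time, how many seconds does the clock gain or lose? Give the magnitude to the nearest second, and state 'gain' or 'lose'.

The clock's period scales as T ∝ 1/√g, so T'/T = √(9.822/9.769) = 1.00271.
In 604800 s of true time the clock registers 604800/1.00271 = 603166.0 s, so it loses 1634 s.

lose 1634 s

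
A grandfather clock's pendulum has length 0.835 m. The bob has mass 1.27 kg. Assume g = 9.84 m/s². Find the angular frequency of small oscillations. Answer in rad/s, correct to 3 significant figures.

3.43 rad/s

ω = √(g/L) = √(9.84/0.835) = 3.43 rad/s.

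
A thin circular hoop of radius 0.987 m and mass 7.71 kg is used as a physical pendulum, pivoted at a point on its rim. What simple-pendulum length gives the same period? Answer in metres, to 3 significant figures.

1.97 m

The equivalent simple-pendulum length is L_eq = I/(md), where I is about the pivot and d = 0.9870 m.
I_cm = mR² = 7.511 kg·m², so I = I_cm + md² = 7.511 + 7.511 = 15.02 kg·m².
L_eq = 15.02/(7.71 × 0.9870) = 1.97 m.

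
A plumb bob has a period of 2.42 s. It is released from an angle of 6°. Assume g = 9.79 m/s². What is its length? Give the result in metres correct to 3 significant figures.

1.45 m

From T = 2π√(L/g), L = gT²/(4π²) = 9.79 × 2.420²/(4π²) = 1.45 m.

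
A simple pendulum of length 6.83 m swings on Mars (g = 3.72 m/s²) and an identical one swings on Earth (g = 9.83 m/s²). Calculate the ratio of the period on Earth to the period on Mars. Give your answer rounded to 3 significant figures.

T ∝ 1/√g, so T₂/T₁ = √(g₁/g₂) = √(3.72/9.83) = 0.615.

0.615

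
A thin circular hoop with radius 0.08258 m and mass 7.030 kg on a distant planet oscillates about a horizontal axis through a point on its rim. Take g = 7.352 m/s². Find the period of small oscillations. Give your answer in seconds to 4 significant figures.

0.9417 s

I_cm = mr² = 0.047941 kg·m². The pivot is at distance d = 0.08258 m from the centre of mass.
By the parallel-axis theorem, I = I_cm + md² = 0.047941 + 0.047941 = 0.095882 kg·m².
T = 2π√(I/(mgd)) = 2π√(0.095882/(7.030 × 7.352 × 0.08258)) = 0.9417 s.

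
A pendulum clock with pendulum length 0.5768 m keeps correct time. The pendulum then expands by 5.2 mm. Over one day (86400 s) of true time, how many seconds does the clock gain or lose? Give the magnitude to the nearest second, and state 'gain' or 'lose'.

lose 387 s

T ∝ √L, so T'/T = √(0.58200/0.5768) = 1.00450.
In 86400 s of true time the clock registers 86400/1.00450 = 86013.2 s, so it loses 387 s.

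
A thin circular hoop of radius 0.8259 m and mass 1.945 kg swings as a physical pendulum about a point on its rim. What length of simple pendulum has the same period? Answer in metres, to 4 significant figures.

1.652 m

The equivalent simple-pendulum length is L_eq = I/(md), where I is about the pivot and d = 0.82590 m.
I_cm = mR² = 1.3267 kg·m², so I = I_cm + md² = 1.3267 + 1.3267 = 2.6534 kg·m².
L_eq = 2.6534/(1.945 × 0.82590) = 1.652 m.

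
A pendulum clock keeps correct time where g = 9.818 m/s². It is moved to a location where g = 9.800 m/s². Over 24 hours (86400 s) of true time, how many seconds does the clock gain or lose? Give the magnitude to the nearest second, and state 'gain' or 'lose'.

lose 79 s

The clock's period scales as T ∝ 1/√g, so T'/T = √(9.818/9.800) = 1.00092.
In 86400 s of true time the clock registers 86400/1.00092 = 86320.8 s, so it loses 79 s.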